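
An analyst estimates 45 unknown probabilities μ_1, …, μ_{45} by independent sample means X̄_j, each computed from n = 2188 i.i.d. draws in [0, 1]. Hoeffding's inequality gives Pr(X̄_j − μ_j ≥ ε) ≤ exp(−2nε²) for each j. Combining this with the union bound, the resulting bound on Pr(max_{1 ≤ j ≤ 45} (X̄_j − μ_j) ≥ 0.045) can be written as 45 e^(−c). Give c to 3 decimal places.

Union bound over the 45 events: Pr(max_{1 ≤ j ≤ 45} (X̄_j − μ_j) ≥ 0.045) ≤ 45·exp(−2nε²) = 45 exp(−2·2188·0.045²).
So c = 2·2188·0.045² = 8.8614.

8.861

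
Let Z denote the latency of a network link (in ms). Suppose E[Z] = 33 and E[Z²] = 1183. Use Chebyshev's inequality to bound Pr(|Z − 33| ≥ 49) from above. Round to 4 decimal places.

0.0392

Var(Z) = E[Z²] − (E[Z])² = 1183 − 1089 = 94.
Chebyshev's inequality: Pr(|Z − μ| ≥ t) ≤ Var(Z)/t² = 94/2401 = 0.0392.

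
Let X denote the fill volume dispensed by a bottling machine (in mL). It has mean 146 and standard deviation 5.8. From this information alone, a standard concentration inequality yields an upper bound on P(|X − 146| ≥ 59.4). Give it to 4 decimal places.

0.0095

Mean and variance are known, so Chebyshev's inequality applies.
Chebyshev: P(|X − μ| ≥ t) ≤ Var(X)/t².
Var(X) = σ² = 5.8² = 33.64.
Bound = 33.64 / 3528.36 = 0.0095.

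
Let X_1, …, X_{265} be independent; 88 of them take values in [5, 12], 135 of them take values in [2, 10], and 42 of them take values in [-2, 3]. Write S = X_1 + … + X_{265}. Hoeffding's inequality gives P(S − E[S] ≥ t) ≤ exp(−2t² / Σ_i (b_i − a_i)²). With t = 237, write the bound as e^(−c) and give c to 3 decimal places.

8.023

Σ(b_i − a_i)² = 88·7² + 135·8² + 42·5² = 14002.
c = 2t² / 14002 = 2·237² / 14002 = 8.0230.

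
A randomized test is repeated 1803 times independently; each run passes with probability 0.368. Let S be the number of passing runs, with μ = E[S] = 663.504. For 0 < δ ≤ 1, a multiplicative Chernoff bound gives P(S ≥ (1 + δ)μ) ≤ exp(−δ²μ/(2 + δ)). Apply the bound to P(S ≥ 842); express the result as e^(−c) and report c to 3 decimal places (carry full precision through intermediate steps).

21.163

Write 842 = (1 + δ)μ, so δ = 842/663.504 − 1 = 0.2690202…
Then the exponent is δ²μ/(2 + δ) = (842 − μ)² / (μ·(2 + δ)) = 21.162894.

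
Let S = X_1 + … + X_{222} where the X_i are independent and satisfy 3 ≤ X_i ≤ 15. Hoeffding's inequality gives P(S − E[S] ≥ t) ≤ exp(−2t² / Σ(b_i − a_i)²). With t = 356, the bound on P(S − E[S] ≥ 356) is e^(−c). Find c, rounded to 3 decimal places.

Σ(b_i − a_i)² = 222·(12)² = 31968.
c = 2t²/31968 = 2·356²/31968 = 7.9289.

7.929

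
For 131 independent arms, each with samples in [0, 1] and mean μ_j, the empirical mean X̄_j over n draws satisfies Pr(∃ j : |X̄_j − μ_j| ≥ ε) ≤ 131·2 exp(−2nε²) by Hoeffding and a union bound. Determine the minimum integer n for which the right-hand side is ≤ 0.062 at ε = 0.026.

6176

Need 2·131·exp(−2nε²) ≤ 0.062, i.e. exp(−2nε²) ≤ 0.062/262.
So 2nε² ≥ ln(262/0.062) = 8.348965.
Hence n ≥ 8.348965/(2·0.026²) = 6175.270.
The smallest integer n is 6176.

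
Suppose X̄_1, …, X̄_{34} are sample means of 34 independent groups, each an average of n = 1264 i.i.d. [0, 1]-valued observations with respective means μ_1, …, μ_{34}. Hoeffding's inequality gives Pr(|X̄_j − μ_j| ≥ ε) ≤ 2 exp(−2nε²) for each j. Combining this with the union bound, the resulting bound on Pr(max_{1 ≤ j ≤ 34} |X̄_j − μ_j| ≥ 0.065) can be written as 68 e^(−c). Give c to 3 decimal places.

Union bound over the 34 events: Pr(max_{1 ≤ j ≤ 34} |X̄_j − μ_j| ≥ 0.065) ≤ 34·2·exp(−2nε²) = 68 exp(−2·1264·0.065²).
So c = 2·1264·0.065² = 10.6808.

10.681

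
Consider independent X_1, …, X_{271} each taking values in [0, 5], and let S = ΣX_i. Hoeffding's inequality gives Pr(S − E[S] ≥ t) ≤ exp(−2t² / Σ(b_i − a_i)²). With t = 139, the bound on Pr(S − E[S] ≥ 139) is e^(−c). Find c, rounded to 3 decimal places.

5.704

Σ(b_i − a_i)² = 271·(5)² = 6775.
c = 2t²/6775 = 2·139²/6775 = 5.7036.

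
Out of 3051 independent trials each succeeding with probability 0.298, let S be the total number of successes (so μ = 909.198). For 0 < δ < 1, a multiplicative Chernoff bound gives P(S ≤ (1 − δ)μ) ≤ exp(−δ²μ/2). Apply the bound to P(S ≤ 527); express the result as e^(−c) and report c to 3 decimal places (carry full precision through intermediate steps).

80.332

Write 527 = (1 − δ)μ, so δ = 1 − 527/909.198 = 0.4203683…
Then the exponent is δ²μ/2 = (μ − 527)²/(2μ) = 80.331958.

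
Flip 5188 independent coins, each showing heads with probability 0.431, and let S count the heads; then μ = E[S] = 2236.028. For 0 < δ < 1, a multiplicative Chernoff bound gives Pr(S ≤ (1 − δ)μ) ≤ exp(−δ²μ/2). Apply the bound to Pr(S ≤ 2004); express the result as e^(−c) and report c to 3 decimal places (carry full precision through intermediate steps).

12.039

Write 2004 = (1 − δ)μ, so δ = 1 − 2004/2236.028 = 0.1037679…
Then the exponent is δ²μ/2 = (μ − 2004)²/(2μ) = 12.038533.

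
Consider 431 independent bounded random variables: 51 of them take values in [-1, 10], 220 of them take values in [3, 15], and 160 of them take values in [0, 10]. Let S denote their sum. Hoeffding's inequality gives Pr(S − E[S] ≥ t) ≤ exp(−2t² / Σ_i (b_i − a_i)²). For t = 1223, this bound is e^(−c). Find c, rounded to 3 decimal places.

55.551

Σ(b_i − a_i)² = 51·11² + 220·12² + 160·10² = 53851.
c = 2t² / 53851 = 2·1223² / 53851 = 55.5506.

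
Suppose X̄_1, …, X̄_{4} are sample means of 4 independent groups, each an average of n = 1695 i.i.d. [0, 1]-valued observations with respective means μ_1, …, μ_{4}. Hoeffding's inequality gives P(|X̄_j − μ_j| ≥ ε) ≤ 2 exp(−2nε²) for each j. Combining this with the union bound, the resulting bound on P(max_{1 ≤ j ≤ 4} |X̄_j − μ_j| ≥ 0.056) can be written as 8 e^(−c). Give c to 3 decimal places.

Union bound over the 4 events: P(max_{1 ≤ j ≤ 4} |X̄_j − μ_j| ≥ 0.056) ≤ 4·2·exp(−2nε²) = 8 exp(−2·1695·0.056²).
So c = 2·1695·0.056² = 10.6310.

10.631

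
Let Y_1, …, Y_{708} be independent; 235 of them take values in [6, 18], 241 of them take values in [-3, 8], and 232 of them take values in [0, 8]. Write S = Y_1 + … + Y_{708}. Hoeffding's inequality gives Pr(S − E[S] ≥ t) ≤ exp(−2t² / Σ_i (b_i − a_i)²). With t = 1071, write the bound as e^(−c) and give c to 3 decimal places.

Σ(b_i − a_i)² = 235·12² + 241·11² + 232·8² = 77849.
c = 2t² / 77849 = 2·1071² / 77849 = 29.4684.

29.468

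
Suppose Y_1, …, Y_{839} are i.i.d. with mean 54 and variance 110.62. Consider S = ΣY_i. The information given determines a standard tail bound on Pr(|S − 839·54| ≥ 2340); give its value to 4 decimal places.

0.0169

With mean and variance of each term known, Chebyshev's inequality bounds the deviation of the sum (or sample mean).
Var(S) = n·Var(Y_i) = 839·110.62 = 92810.18.
Chebyshev: Pr(|S − 839·54| ≥ 2340) ≤ Var(S)/2340² = 92810.18/5475600 = 0.0169.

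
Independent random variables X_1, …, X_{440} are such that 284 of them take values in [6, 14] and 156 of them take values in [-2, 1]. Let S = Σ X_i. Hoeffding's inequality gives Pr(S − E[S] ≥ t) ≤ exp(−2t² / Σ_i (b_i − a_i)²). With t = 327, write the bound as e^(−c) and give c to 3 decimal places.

Σ(b_i − a_i)² = 284·8² + 156·3² = 19580.
c = 2t² / 19580 = 2·327² / 19580 = 10.9223.

10.922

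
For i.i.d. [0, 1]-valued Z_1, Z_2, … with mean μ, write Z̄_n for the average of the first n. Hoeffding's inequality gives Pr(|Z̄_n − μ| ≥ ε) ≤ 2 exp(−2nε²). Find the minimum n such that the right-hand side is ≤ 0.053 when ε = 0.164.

Require 2·exp(−2nε²) ≤ 0.053, i.e. 2nε² ≥ ln(2/0.053) = 3.630611.
So n ≥ 3.630611 / (2·0.164²) = 67.494.
The smallest integer n is 68.

68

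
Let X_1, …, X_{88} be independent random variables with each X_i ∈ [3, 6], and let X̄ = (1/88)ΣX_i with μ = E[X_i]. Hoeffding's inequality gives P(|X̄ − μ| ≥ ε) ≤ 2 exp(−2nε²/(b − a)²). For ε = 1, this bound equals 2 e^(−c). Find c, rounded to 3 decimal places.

19.556

c = 2nε²/(b − a)² = 2·88·1² / 3² = 19.5556.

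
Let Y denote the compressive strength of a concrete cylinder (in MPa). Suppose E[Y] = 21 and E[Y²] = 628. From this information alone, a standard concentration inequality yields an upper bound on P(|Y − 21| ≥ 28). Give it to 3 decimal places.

The first two moments determine the variance, so Chebyshev's inequality is the sharpest standard bound available.
Var(Y) = E[Y²] − (E[Y])² = 628 − 441 = 187.
Chebyshev's inequality: P(|Y − μ| ≥ t) ≤ Var(Y)/t² = 187/784 = 0.2385.

0.239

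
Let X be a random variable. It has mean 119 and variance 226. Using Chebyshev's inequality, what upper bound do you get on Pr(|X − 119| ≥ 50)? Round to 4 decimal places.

Chebyshev: Pr(|X − μ| ≥ t) ≤ Var(X)/t².
Bound = 226 / 2500 = 0.0904.

0.0904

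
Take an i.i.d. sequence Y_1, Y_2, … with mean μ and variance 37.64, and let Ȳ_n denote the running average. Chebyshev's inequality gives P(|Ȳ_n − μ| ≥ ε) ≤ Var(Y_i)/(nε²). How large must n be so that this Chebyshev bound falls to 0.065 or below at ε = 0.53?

2062

Require 37.64/(n·0.53²) ≤ 0.065, i.e. n ≥ 37.64/(0.065·0.53²) = 2061.506.
The smallest integer n is 2062.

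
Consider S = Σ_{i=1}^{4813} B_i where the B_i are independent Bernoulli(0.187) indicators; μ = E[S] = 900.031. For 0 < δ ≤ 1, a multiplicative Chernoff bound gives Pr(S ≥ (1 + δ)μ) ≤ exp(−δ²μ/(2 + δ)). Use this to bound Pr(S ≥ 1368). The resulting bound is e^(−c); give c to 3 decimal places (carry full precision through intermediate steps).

Write 1368 = (1 + δ)μ, so δ = 1368/900.031 − 1 = 0.5199476…
Then the exponent is δ²μ/(2 + δ) = (1368 − μ)² / (μ·(2 + δ)) = 96.557316.

96.557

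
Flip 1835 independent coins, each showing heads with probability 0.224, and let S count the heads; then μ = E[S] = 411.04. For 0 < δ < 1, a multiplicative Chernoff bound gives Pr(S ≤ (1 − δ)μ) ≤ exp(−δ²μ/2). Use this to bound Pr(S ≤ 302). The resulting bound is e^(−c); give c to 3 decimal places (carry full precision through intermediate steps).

14.463

Write 302 = (1 − δ)μ, so δ = 1 − 302/411.04 = 0.2652783…
Then the exponent is δ²μ/2 = (μ − 302)²/(2μ) = 14.462974.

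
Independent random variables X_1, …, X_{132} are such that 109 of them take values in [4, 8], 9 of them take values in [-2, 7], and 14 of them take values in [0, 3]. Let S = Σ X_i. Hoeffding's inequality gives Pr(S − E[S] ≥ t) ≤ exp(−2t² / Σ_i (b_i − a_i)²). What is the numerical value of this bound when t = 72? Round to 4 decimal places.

0.0185

Σ(b_i − a_i)² = 109·4² + 9·9² + 14·3² = 2599.
Exponent = 2·72² / 2599 = 3.98923.
Bound = exp(−3.98923) = 0.01851.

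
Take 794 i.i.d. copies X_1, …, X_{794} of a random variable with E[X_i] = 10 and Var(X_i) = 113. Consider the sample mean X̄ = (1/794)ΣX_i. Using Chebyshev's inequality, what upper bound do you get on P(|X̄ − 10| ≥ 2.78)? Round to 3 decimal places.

0.018

Var(X̄) = Var(X_i)/n = 113/794 = 0.14232.
Chebyshev: P(|X̄ − 10| ≥ 2.78) ≤ Var(X̄)/(2.78)² = 113/(794·2.78²) = 0.0184.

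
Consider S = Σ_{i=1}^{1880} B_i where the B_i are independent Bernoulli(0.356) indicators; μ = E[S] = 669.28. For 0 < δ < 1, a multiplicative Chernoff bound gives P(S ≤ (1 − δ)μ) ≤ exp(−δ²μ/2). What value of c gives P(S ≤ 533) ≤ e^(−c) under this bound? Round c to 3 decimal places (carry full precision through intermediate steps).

Write 533 = (1 − δ)μ, so δ = 1 − 533/669.28 = 0.2036218…
Then the exponent is δ²μ/2 = (μ − 533)²/(2μ) = 13.874790.

13.875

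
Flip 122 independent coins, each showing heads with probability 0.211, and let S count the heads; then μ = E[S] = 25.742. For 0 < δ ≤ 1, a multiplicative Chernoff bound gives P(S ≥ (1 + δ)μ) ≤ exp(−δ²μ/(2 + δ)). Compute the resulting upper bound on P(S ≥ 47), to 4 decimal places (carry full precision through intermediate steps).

Write 47 = (1 + δ)μ, so δ = 47/25.742 − 1 = 0.82581…
Then the exponent is δ²μ/(2 + δ) = (47 − μ)² / (μ·(2 + δ)) = 6.212402.
Bound = exp(−6.212402) = 0.00200.

0.0020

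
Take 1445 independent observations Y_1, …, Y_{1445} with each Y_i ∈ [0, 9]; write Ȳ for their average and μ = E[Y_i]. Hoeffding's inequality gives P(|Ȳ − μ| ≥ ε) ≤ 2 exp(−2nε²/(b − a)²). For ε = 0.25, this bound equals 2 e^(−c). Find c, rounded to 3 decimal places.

2.230

c = 2nε²/(b − a)² = 2·1445·0.25² / 9² = 2.2299.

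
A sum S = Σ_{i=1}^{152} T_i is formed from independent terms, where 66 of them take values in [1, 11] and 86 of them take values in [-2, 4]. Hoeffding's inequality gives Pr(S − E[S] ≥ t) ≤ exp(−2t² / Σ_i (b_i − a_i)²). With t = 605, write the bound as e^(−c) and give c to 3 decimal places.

Σ(b_i − a_i)² = 66·10² + 86·6² = 9696.
c = 2t² / 9696 = 2·605² / 9696 = 75.5002.

75.500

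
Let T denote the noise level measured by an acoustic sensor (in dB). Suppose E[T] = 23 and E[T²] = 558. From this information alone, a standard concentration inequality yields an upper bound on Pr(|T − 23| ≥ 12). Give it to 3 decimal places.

0.201

The first two moments determine the variance, so Chebyshev's inequality is the sharpest standard bound available.
Var(T) = E[T²] − (E[T])² = 558 − 529 = 29.
Chebyshev's inequality: Pr(|T − μ| ≥ t) ≤ Var(T)/t² = 29/144 = 0.2014.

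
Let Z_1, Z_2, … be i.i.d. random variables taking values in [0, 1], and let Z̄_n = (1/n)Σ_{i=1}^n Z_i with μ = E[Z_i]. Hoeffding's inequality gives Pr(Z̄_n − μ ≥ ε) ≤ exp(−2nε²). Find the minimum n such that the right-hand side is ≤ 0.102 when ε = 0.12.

Require exp(−2nε²) ≤ 0.102, i.e. 2nε² ≥ ln(1/0.102) = 2.282782.
So n ≥ 2.282782 / (2·0.12²) = 79.263.
The smallest integer n is 80.

80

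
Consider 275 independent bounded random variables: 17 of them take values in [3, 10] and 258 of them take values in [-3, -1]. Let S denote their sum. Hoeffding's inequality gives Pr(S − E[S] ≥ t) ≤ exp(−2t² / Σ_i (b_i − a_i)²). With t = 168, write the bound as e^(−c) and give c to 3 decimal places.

30.267

Σ(b_i − a_i)² = 17·7² + 258·2² = 1865.
c = 2t² / 1865 = 2·168² / 1865 = 30.2670.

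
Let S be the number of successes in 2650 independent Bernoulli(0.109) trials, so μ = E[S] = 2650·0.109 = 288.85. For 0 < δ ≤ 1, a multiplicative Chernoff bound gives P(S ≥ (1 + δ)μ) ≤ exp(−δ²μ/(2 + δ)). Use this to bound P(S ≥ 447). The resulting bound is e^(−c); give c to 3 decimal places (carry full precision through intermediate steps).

33.990

Write 447 = (1 + δ)μ, so δ = 447/288.85 − 1 = 0.547516…
Then the exponent is δ²μ/(2 + δ) = (447 − μ)² / (μ·(2 + δ)) = 33.989838.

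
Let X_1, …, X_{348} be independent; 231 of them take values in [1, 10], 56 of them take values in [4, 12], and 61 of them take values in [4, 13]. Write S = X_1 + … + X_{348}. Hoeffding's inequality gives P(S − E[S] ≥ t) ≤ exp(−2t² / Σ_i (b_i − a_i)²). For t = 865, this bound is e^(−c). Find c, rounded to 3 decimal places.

Σ(b_i − a_i)² = 231·9² + 56·8² + 61·9² = 27236.
c = 2t² / 27236 = 2·865² / 27236 = 54.9438.

54.944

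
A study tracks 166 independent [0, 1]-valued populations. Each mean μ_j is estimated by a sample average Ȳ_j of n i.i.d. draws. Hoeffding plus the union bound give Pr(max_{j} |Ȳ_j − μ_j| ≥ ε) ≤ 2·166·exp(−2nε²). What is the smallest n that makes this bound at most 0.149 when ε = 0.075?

686

Need 2·166·exp(−2nε²) ≤ 0.149, i.e. exp(−2nε²) ≤ 0.149/332.
So 2nε² ≥ ln(332/0.149) = 7.708944.
Hence n ≥ 7.708944/(2·0.075²) = 685.239.
The smallest integer n is 686.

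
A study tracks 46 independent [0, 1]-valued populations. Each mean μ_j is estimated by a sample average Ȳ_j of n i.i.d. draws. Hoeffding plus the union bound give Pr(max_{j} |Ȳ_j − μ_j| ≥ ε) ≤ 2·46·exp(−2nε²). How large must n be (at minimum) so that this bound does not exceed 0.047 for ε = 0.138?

Need 2·46·exp(−2nε²) ≤ 0.047, i.e. exp(−2nε²) ≤ 0.047/92.
So 2nε² ≥ ln(92/0.047) = 7.579396.
Hence n ≥ 7.579396/(2·0.138²) = 198.997.
The smallest integer n is 199.

199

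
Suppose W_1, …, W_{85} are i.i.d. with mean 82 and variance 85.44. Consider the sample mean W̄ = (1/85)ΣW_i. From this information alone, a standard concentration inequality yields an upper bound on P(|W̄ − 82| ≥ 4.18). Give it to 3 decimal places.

With mean and variance of each term known, Chebyshev's inequality bounds the deviation of the sum (or sample mean).
Var(W̄) = Var(W_i)/n = 85.44/85 = 1.0052.
Chebyshev: P(|W̄ − 82| ≥ 4.18) ≤ Var(W̄)/(4.18)² = 85.44/(85·4.18²) = 0.0575.

0.058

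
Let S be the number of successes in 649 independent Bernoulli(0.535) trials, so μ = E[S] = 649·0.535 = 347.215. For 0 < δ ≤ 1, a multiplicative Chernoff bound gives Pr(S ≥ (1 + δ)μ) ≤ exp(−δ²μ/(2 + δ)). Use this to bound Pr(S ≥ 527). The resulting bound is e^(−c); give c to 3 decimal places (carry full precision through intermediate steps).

Write 527 = (1 + δ)μ, so δ = 527/347.215 − 1 = 0.5177916…
Then the exponent is δ²μ/(2 + δ) = (527 − μ)² / (μ·(2 + δ)) = 36.973337.

36.973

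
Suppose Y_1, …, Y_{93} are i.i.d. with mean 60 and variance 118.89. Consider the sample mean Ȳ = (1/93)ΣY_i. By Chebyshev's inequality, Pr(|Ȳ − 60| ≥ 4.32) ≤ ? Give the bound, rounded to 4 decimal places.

Var(Ȳ) = Var(Y_i)/n = 118.89/93 = 1.2784.
Chebyshev: Pr(|Ȳ − 60| ≥ 4.32) ≤ Var(Ȳ)/(4.32)² = 118.89/(93·4.32²) = 0.0685.

0.0685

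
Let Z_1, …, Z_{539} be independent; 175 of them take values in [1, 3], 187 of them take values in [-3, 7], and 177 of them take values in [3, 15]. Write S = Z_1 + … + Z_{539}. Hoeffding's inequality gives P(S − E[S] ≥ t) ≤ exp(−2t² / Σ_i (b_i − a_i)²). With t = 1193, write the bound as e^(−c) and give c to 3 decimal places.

Σ(b_i − a_i)² = 175·2² + 187·10² + 177·12² = 44888.
c = 2t² / 44888 = 2·1193² / 44888 = 63.4133.

63.413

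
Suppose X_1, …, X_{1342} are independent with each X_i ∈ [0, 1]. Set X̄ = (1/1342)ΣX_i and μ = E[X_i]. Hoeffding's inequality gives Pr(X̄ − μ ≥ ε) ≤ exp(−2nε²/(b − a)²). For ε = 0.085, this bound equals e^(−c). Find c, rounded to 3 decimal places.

c = 2nε²/(b − a)² = 2·1342·0.085² / 1² = 19.3919.

19.392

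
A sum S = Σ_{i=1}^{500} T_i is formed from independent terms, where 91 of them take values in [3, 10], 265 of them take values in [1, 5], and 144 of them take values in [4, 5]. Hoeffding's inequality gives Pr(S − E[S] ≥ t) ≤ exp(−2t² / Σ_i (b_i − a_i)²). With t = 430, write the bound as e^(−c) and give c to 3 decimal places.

Σ(b_i − a_i)² = 91·7² + 265·4² + 144·1² = 8843.
c = 2t² / 8843 = 2·430² / 8843 = 41.8184.

41.818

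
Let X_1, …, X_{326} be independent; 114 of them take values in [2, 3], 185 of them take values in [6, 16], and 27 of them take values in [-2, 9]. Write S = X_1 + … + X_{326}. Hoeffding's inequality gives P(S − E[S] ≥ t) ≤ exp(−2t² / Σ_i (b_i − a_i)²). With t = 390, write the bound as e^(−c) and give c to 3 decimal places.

Σ(b_i − a_i)² = 114·1² + 185·10² + 27·11² = 21881.
c = 2t² / 21881 = 2·390² / 21881 = 13.9025.

13.902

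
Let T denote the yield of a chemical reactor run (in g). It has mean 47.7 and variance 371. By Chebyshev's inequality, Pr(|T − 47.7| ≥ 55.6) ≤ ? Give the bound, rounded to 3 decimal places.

0.120

Chebyshev: Pr(|T − μ| ≥ t) ≤ Var(T)/t².
Bound = 371 / 3091.36 = 0.1200.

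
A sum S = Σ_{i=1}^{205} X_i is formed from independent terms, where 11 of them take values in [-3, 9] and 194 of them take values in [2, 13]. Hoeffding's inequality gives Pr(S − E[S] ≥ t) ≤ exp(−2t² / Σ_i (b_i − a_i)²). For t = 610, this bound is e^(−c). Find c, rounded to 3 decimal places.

Σ(b_i − a_i)² = 11·12² + 194·11² = 25058.
c = 2t² / 25058 = 2·610² / 25058 = 29.6991.

29.699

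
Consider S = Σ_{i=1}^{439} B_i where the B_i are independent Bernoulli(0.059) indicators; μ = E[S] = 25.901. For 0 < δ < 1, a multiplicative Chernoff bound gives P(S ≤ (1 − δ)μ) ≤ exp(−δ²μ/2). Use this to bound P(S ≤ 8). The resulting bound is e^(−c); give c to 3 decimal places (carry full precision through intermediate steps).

6.186

Write 8 = (1 − δ)μ, so δ = 1 − 8/25.901 = 0.6911316…
Then the exponent is δ²μ/2 = (μ − 8)²/(2μ) = 6.185974.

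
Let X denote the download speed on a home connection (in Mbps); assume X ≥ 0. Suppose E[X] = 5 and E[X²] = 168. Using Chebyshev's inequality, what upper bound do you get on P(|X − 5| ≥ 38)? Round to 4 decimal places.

Var(X) = E[X²] − (E[X])² = 168 − 25 = 143.
Chebyshev's inequality: P(|X − μ| ≥ t) ≤ Var(X)/t² = 143/1444 = 0.0990.

0.0990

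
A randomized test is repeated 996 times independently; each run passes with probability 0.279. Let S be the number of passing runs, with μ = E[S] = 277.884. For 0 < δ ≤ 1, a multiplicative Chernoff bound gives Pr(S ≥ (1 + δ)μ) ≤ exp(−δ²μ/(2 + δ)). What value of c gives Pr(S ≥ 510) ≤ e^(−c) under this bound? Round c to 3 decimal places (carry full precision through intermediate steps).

Write 510 = (1 + δ)μ, so δ = 510/277.884 − 1 = 0.8352982…
Then the exponent is δ²μ/(2 + δ) = (510 − μ)² / (μ·(2 + δ)) = 68.382957.

68.383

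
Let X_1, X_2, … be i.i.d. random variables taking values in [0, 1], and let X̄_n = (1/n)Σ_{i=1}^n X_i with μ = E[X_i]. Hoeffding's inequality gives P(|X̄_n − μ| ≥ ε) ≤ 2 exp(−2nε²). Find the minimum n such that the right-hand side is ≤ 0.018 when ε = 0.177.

Require 2·exp(−2nε²) ≤ 0.018, i.e. 2nε² ≥ ln(2/0.018) = 4.710531.
So n ≥ 4.710531 / (2·0.177²) = 75.178.
The smallest integer n is 76.

76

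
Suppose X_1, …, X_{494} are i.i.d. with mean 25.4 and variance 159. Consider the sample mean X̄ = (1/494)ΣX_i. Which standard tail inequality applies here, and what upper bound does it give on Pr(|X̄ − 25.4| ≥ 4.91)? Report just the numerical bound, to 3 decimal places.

0.013

With mean and variance of each term known, Chebyshev's inequality bounds the deviation of the sum (or sample mean).
Var(X̄) = Var(X_i)/n = 159/494 = 0.32186.
Chebyshev: Pr(|X̄ − 25.4| ≥ 4.91) ≤ Var(X̄)/(4.91)² = 159/(494·4.91²) = 0.0134.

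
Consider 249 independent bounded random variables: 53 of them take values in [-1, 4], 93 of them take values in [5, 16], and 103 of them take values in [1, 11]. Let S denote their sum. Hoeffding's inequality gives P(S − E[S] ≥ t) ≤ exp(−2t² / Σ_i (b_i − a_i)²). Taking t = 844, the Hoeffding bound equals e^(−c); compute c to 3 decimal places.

62.273

Σ(b_i − a_i)² = 53·5² + 93·11² + 103·10² = 22878.
c = 2t² / 22878 = 2·844² / 22878 = 62.2726.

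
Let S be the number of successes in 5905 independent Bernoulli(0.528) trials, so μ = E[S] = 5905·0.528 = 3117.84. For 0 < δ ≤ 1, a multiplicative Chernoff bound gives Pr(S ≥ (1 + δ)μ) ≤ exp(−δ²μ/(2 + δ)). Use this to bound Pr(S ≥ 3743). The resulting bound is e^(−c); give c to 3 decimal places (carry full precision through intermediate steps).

Write 3743 = (1 + δ)μ, so δ = 3743/3117.84 − 1 = 0.2005106…
Then the exponent is δ²μ/(2 + δ) = (3743 − μ)² / (μ·(2 + δ)) = 56.964603.

56.965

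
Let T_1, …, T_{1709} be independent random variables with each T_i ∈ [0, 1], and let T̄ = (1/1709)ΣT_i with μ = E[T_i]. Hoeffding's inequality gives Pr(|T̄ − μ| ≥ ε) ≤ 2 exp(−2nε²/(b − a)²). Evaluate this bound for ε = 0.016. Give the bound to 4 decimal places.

0.8337

Exponent: 2nε²/(b − a)² = 2·1709·0.016² / 1² = 0.87501.
Bound = 2·exp(−0.87501) = 0.83372.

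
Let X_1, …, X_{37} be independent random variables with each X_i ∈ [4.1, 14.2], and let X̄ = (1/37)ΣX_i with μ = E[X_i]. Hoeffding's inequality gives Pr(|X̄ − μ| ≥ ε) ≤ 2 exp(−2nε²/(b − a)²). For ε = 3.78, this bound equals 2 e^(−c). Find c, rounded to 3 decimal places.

10.365

c = 2nε²/(b − a)² = 2·37·3.78² / 10.1² = 10.3651.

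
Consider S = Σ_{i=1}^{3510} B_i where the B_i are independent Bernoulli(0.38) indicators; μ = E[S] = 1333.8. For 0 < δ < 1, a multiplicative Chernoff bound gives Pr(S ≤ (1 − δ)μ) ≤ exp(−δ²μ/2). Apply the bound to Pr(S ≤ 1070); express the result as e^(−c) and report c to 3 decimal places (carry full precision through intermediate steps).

Write 1070 = (1 − δ)μ, so δ = 1 − 1070/1333.8 = 0.1977808…
Then the exponent is δ²μ/2 = (μ − 1070)²/(2μ) = 26.087284.

26.087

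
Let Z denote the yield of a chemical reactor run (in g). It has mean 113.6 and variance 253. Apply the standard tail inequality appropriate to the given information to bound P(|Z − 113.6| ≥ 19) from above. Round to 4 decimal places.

Mean and variance are known, so Chebyshev's inequality applies.
Chebyshev: P(|Z − μ| ≥ t) ≤ Var(Z)/t².
Bound = 253 / 361 = 0.7008.

0.7008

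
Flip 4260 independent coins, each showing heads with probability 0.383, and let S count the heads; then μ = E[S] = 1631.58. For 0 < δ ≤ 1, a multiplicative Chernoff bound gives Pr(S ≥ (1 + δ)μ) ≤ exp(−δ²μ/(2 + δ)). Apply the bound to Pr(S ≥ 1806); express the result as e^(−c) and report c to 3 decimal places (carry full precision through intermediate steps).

8.850

Write 1806 = (1 + δ)μ, so δ = 1806/1631.58 − 1 = 0.1069025…
Then the exponent is δ²μ/(2 + δ) = (1806 − μ)² / (μ·(2 + δ)) = 8.849928.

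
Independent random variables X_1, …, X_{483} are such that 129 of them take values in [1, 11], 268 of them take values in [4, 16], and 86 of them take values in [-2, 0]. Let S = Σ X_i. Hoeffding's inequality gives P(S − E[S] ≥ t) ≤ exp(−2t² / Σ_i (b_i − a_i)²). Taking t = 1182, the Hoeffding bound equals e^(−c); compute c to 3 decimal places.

Σ(b_i − a_i)² = 129·10² + 268·12² + 86·2² = 51836.
c = 2t² / 51836 = 2·1182² / 51836 = 53.9055.

53.906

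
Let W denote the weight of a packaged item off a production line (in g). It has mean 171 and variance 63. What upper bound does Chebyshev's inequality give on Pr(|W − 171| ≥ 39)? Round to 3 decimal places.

0.041

Chebyshev: Pr(|W − μ| ≥ t) ≤ Var(W)/t².
Bound = 63 / 1521 = 0.0414.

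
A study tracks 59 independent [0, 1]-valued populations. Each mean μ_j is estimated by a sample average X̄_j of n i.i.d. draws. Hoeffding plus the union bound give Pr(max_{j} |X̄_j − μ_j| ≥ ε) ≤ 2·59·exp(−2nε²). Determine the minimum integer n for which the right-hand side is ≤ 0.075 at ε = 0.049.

Need 2·59·exp(−2nε²) ≤ 0.075, i.e. exp(−2nε²) ≤ 0.075/118.
So 2nε² ≥ ln(118/0.075) = 7.360952.
Hence n ≥ 7.360952/(2·0.049²) = 1532.893.
The smallest integer n is 1533.

1533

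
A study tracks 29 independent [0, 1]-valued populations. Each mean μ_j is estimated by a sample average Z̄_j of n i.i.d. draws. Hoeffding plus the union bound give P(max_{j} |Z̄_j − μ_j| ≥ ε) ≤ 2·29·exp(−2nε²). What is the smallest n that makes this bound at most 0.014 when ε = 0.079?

Need 2·29·exp(−2nε²) ≤ 0.014, i.e. exp(−2nε²) ≤ 0.014/58.
So 2nε² ≥ ln(58/0.014) = 8.329141.
Hence n ≥ 8.329141/(2·0.079²) = 667.292.
The smallest integer n is 668.

668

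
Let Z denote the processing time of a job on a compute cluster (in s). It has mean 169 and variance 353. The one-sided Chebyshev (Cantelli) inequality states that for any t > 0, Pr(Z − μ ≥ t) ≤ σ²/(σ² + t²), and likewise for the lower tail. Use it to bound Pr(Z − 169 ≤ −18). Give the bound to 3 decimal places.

Here σ² = 353 and t = 18, so σ² + t² = 677.
Cantelli's bound: 353/677 = 0.5214.

0.521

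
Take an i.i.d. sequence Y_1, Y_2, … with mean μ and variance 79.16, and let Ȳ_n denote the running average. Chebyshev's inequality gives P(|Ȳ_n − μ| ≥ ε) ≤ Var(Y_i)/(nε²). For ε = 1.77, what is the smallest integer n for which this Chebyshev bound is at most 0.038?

665

Require 79.16/(n·1.77²) ≤ 0.038, i.e. n ≥ 79.16/(0.038·1.77²) = 664.930.
The smallest integer n is 665.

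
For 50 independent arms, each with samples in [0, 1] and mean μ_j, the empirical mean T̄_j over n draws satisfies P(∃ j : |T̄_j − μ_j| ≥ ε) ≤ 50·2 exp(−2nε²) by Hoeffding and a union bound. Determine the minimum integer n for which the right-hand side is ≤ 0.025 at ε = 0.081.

633

Need 2·50·exp(−2nε²) ≤ 0.025, i.e. exp(−2nε²) ≤ 0.025/100.
So 2nε² ≥ ln(100/0.025) = 8.294050.
Hence n ≥ 8.294050/(2·0.081²) = 632.072.
The smallest integer n is 633.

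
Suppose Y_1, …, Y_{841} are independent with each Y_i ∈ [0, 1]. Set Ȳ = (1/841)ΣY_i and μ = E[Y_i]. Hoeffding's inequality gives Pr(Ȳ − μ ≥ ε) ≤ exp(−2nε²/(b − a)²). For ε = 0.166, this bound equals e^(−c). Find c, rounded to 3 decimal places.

46.349

c = 2nε²/(b − a)² = 2·841·0.166² / 1² = 46.3492.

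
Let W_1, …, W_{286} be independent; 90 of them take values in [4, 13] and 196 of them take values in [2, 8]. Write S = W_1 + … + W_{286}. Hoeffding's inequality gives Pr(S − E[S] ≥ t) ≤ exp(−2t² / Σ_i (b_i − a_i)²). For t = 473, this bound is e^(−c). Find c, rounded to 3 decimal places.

31.190

Σ(b_i − a_i)² = 90·9² + 196·6² = 14346.
c = 2t² / 14346 = 2·473² / 14346 = 31.1904.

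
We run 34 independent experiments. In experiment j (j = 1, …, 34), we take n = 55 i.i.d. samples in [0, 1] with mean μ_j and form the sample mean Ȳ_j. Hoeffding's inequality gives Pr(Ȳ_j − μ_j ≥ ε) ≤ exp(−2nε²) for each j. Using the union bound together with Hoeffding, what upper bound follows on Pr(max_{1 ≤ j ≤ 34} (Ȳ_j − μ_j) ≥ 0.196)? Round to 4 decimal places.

0.4969

Per-experiment Hoeffding bound: exp(−2·55·0.196²) = exp(−4.22576) = 0.014614.
Union bound over 34 events: 34·0.014614 = 0.49688.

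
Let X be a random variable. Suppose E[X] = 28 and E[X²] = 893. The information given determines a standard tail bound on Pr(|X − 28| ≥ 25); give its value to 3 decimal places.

The first two moments determine the variance, so Chebyshev's inequality is the sharpest standard bound available.
Var(X) = E[X²] − (E[X])² = 893 − 784 = 109.
Chebyshev's inequality: Pr(|X − μ| ≥ t) ≤ Var(X)/t² = 109/625 = 0.1744.

0.174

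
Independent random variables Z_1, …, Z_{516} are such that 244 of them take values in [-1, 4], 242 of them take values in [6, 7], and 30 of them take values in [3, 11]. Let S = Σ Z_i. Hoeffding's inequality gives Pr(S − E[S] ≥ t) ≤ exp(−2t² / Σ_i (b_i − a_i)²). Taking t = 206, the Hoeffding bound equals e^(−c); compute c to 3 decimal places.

Σ(b_i − a_i)² = 244·5² + 242·1² + 30·8² = 8262.
c = 2t² / 8262 = 2·206² / 8262 = 10.2726.

10.273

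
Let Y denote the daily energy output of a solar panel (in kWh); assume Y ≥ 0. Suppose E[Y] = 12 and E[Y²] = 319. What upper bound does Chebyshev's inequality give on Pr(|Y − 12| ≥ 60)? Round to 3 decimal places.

Var(Y) = E[Y²] − (E[Y])² = 319 − 144 = 175.
Chebyshev's inequality: Pr(|Y − μ| ≥ t) ≤ Var(Y)/t² = 175/3600 = 0.0486.

0.049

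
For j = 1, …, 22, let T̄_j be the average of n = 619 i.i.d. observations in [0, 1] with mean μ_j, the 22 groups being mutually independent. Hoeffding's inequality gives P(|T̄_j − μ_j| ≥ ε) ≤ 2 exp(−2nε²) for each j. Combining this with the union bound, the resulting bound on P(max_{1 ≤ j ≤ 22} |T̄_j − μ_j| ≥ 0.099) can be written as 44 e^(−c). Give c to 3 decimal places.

12.134

Union bound over the 22 events: P(max_{1 ≤ j ≤ 22} |T̄_j − μ_j| ≥ 0.099) ≤ 22·2·exp(−2nε²) = 44 exp(−2·619·0.099²).
So c = 2·619·0.099² = 12.1336.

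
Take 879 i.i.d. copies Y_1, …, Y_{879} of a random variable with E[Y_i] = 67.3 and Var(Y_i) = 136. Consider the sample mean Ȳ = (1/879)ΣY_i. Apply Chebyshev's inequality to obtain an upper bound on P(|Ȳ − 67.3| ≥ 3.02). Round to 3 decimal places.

Var(Ȳ) = Var(Y_i)/n = 136/879 = 0.15472.
Chebyshev: P(|Ȳ − 67.3| ≥ 3.02) ≤ Var(Ȳ)/(3.02)² = 136/(879·3.02²) = 0.0170.

0.017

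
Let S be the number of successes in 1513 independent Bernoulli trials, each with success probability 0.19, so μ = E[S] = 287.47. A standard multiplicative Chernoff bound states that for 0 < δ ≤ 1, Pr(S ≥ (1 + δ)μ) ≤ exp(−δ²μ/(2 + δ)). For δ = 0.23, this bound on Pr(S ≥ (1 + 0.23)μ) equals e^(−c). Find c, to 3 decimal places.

c = δ²μ/(2 + δ) = 0.23²·287.47/(2 + 0.23) = 6.8194.

6.819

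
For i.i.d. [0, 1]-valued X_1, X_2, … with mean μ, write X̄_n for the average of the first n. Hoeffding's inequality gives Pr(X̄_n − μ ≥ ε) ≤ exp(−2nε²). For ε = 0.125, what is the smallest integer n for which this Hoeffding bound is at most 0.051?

Require exp(−2nε²) ≤ 0.051, i.e. 2nε² ≥ ln(1/0.051) = 2.975930.
So n ≥ 2.975930 / (2·0.125²) = 95.230.
The smallest integer n is 96.

96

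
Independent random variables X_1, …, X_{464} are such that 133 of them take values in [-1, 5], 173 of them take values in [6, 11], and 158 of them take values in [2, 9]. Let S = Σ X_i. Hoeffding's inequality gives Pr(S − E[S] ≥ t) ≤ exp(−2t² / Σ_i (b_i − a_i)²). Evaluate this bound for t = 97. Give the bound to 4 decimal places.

Σ(b_i − a_i)² = 133·6² + 173·5² + 158·7² = 16855.
Exponent = 2·97² / 16855 = 1.11646.
Bound = exp(−1.11646) = 0.32744.

0.3274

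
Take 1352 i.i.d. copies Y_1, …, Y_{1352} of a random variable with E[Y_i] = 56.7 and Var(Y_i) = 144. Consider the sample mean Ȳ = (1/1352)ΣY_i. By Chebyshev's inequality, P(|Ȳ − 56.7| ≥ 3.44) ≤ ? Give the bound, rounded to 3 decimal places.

0.009

Var(Ȳ) = Var(Y_i)/n = 144/1352 = 0.10651.
Chebyshev: P(|Ȳ − 56.7| ≥ 3.44) ≤ Var(Ȳ)/(3.44)² = 144/(1352·3.44²) = 0.0090.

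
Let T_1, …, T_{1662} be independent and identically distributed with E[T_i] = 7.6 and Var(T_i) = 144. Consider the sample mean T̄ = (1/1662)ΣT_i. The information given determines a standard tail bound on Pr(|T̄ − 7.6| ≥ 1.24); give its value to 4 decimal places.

0.0563

With mean and variance of each term known, Chebyshev's inequality bounds the deviation of the sum (or sample mean).
Var(T̄) = Var(T_i)/n = 144/1662 = 0.086643.
Chebyshev: Pr(|T̄ − 7.6| ≥ 1.24) ≤ Var(T̄)/(1.24)² = 144/(1662·1.24²) = 0.0563.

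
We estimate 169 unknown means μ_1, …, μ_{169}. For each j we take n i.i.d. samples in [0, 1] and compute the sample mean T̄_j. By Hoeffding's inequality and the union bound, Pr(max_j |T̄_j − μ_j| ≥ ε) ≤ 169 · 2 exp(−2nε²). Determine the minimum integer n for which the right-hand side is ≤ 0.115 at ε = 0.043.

Need 2·169·exp(−2nε²) ≤ 0.115, i.e. exp(−2nε²) ≤ 0.115/338.
So 2nε² ≥ ln(338/0.115) = 7.985869.
Hence n ≥ 7.985869/(2·0.043²) = 2159.510.
The smallest integer n is 2160.

2160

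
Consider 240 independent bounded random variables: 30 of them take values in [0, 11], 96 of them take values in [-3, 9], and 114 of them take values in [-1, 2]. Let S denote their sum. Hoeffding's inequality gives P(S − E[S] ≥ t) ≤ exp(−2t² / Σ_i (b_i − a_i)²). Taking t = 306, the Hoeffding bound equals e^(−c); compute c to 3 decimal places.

Σ(b_i − a_i)² = 30·11² + 96·12² + 114·3² = 18480.
c = 2t² / 18480 = 2·306² / 18480 = 10.1338.

10.134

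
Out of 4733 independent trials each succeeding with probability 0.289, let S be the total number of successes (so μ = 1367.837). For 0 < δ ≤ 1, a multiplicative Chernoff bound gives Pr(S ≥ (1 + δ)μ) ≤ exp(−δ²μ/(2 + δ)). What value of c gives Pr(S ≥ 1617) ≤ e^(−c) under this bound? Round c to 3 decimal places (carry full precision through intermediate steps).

Write 1617 = (1 + δ)μ, so δ = 1617/1367.837 − 1 = 0.1821584…
Then the exponent is δ²μ/(2 + δ) = (1617 − μ)² / (μ·(2 + δ)) = 20.799193.

20.799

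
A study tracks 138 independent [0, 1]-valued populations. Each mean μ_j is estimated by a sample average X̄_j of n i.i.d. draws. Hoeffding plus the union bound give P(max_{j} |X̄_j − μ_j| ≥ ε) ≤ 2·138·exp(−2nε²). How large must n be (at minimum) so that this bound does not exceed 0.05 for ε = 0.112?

Need 2·138·exp(−2nε²) ≤ 0.05, i.e. exp(−2nε²) ≤ 0.05/276.
So 2nε² ≥ ln(276/0.05) = 8.616133.
Hence n ≥ 8.616133/(2·0.112²) = 343.436.
The smallest integer n is 344.

344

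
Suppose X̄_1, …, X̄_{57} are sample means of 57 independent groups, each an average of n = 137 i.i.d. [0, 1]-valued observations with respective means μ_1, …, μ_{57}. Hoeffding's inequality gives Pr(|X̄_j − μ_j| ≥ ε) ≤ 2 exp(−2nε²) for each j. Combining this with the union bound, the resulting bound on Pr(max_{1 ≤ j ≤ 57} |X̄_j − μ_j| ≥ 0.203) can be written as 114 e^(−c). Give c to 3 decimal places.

Union bound over the 57 events: Pr(max_{1 ≤ j ≤ 57} |X̄_j − μ_j| ≥ 0.203) ≤ 57·2·exp(−2nε²) = 114 exp(−2·137·0.203²).
So c = 2·137·0.203² = 11.2913.

11.291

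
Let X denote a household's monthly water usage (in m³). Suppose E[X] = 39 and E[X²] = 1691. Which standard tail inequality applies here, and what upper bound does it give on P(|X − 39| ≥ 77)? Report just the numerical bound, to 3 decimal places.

The first two moments determine the variance, so Chebyshev's inequality is the sharpest standard bound available.
Var(X) = E[X²] − (E[X])² = 1691 − 1521 = 170.
Chebyshev's inequality: P(|X − μ| ≥ t) ≤ Var(X)/t² = 170/5929 = 0.0287.

0.029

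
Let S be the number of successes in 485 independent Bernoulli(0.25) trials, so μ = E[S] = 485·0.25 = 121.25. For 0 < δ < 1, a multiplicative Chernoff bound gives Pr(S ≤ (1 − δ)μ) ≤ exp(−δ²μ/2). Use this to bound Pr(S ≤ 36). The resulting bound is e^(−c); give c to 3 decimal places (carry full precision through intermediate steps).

29.969

Write 36 = (1 − δ)μ, so δ = 1 − 36/121.25 = 0.7030928…
Then the exponent is δ²μ/2 = (μ − 36)²/(2μ) = 29.969330.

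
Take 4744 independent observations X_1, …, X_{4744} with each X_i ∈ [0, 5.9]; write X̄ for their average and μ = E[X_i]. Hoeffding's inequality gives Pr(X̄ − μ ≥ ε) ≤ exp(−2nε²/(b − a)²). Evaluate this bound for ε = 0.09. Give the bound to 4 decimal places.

Exponent: 2nε²/(b − a)² = 2·4744·0.09² / 5.9² = 2.20778.
Bound = exp(−2.20778) = 0.10994.

0.1099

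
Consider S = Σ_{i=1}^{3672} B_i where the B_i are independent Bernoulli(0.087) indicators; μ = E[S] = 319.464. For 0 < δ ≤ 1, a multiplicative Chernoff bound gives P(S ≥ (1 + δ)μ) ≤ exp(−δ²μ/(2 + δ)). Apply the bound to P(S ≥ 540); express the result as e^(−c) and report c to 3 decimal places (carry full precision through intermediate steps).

Write 540 = (1 + δ)μ, so δ = 540/319.464 − 1 = 0.6903313…
Then the exponent is δ²μ/(2 + δ) = (540 − μ)² / (μ·(2 + δ)) = 56.588906.

56.589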